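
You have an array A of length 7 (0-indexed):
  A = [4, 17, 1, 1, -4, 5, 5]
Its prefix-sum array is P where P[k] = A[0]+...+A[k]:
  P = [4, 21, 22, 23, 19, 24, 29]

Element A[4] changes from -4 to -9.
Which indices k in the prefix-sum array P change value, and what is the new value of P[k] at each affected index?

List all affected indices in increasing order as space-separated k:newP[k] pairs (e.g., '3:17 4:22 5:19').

P[k] = A[0] + ... + A[k]
P[k] includes A[4] iff k >= 4
Affected indices: 4, 5, ..., 6; delta = -5
  P[4]: 19 + -5 = 14
  P[5]: 24 + -5 = 19
  P[6]: 29 + -5 = 24

Answer: 4:14 5:19 6:24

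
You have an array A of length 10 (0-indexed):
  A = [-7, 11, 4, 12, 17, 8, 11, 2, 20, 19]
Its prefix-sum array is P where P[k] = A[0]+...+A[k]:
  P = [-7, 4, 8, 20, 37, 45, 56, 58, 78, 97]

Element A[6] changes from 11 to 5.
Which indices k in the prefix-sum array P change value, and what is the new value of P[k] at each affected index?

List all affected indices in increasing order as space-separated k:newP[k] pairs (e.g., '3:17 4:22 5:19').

P[k] = A[0] + ... + A[k]
P[k] includes A[6] iff k >= 6
Affected indices: 6, 7, ..., 9; delta = -6
  P[6]: 56 + -6 = 50
  P[7]: 58 + -6 = 52
  P[8]: 78 + -6 = 72
  P[9]: 97 + -6 = 91

Answer: 6:50 7:52 8:72 9:91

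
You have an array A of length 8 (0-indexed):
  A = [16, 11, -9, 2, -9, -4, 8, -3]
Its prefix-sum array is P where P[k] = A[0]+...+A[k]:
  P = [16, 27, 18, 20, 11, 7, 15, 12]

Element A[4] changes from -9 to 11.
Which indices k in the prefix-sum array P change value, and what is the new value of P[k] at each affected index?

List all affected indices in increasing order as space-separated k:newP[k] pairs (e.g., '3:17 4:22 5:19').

P[k] = A[0] + ... + A[k]
P[k] includes A[4] iff k >= 4
Affected indices: 4, 5, ..., 7; delta = 20
  P[4]: 11 + 20 = 31
  P[5]: 7 + 20 = 27
  P[6]: 15 + 20 = 35
  P[7]: 12 + 20 = 32

Answer: 4:31 5:27 6:35 7:32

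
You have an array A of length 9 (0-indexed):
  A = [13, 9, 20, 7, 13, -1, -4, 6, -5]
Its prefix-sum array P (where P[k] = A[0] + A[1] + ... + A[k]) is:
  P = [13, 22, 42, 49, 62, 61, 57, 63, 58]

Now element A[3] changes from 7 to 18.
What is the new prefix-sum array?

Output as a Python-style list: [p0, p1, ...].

Change: A[3] 7 -> 18, delta = 11
P[k] for k < 3: unchanged (A[3] not included)
P[k] for k >= 3: shift by delta = 11
  P[0] = 13 + 0 = 13
  P[1] = 22 + 0 = 22
  P[2] = 42 + 0 = 42
  P[3] = 49 + 11 = 60
  P[4] = 62 + 11 = 73
  P[5] = 61 + 11 = 72
  P[6] = 57 + 11 = 68
  P[7] = 63 + 11 = 74
  P[8] = 58 + 11 = 69

Answer: [13, 22, 42, 60, 73, 72, 68, 74, 69]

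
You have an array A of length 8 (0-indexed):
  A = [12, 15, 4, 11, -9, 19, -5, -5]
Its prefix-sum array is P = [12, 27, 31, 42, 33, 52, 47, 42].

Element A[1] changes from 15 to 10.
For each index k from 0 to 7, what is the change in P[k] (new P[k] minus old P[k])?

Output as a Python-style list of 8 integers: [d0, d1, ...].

Element change: A[1] 15 -> 10, delta = -5
For k < 1: P[k] unchanged, delta_P[k] = 0
For k >= 1: P[k] shifts by exactly -5
Delta array: [0, -5, -5, -5, -5, -5, -5, -5]

Answer: [0, -5, -5, -5, -5, -5, -5, -5]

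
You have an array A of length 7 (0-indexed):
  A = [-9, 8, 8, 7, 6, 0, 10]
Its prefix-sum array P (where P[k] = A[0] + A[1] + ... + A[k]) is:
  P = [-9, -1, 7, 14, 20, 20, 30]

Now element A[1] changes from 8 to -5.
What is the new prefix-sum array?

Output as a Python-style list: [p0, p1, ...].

Change: A[1] 8 -> -5, delta = -13
P[k] for k < 1: unchanged (A[1] not included)
P[k] for k >= 1: shift by delta = -13
  P[0] = -9 + 0 = -9
  P[1] = -1 + -13 = -14
  P[2] = 7 + -13 = -6
  P[3] = 14 + -13 = 1
  P[4] = 20 + -13 = 7
  P[5] = 20 + -13 = 7
  P[6] = 30 + -13 = 17

Answer: [-9, -14, -6, 1, 7, 7, 17]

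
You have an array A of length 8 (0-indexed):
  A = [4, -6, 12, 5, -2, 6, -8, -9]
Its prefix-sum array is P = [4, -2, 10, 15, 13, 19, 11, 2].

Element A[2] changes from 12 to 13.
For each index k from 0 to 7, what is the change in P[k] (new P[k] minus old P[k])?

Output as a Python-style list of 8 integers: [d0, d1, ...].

Element change: A[2] 12 -> 13, delta = 1
For k < 2: P[k] unchanged, delta_P[k] = 0
For k >= 2: P[k] shifts by exactly 1
Delta array: [0, 0, 1, 1, 1, 1, 1, 1]

Answer: [0, 0, 1, 1, 1, 1, 1, 1]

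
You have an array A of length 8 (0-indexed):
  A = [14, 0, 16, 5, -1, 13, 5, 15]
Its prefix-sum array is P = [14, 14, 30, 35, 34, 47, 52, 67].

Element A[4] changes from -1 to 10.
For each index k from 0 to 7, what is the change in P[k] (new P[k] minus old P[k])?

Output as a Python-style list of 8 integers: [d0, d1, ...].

Element change: A[4] -1 -> 10, delta = 11
For k < 4: P[k] unchanged, delta_P[k] = 0
For k >= 4: P[k] shifts by exactly 11
Delta array: [0, 0, 0, 0, 11, 11, 11, 11]

Answer: [0, 0, 0, 0, 11, 11, 11, 11]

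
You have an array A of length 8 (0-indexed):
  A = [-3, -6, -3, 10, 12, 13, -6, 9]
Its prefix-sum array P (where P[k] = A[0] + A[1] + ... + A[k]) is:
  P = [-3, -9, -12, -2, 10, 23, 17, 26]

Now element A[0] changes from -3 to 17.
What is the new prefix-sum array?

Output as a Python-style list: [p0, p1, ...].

Change: A[0] -3 -> 17, delta = 20
P[k] for k < 0: unchanged (A[0] not included)
P[k] for k >= 0: shift by delta = 20
  P[0] = -3 + 20 = 17
  P[1] = -9 + 20 = 11
  P[2] = -12 + 20 = 8
  P[3] = -2 + 20 = 18
  P[4] = 10 + 20 = 30
  P[5] = 23 + 20 = 43
  P[6] = 17 + 20 = 37
  P[7] = 26 + 20 = 46

Answer: [17, 11, 8, 18, 30, 43, 37, 46]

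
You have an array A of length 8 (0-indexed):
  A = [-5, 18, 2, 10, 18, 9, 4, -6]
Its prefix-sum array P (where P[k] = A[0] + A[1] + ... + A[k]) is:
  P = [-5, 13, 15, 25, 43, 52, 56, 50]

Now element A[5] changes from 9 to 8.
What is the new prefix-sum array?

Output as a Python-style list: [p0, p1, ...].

Change: A[5] 9 -> 8, delta = -1
P[k] for k < 5: unchanged (A[5] not included)
P[k] for k >= 5: shift by delta = -1
  P[0] = -5 + 0 = -5
  P[1] = 13 + 0 = 13
  P[2] = 15 + 0 = 15
  P[3] = 25 + 0 = 25
  P[4] = 43 + 0 = 43
  P[5] = 52 + -1 = 51
  P[6] = 56 + -1 = 55
  P[7] = 50 + -1 = 49

Answer: [-5, 13, 15, 25, 43, 51, 55, 49]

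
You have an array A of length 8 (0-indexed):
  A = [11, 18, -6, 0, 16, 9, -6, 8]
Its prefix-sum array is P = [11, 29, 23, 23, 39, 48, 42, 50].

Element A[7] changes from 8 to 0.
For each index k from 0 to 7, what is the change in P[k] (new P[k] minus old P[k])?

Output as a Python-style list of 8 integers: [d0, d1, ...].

Element change: A[7] 8 -> 0, delta = -8
For k < 7: P[k] unchanged, delta_P[k] = 0
For k >= 7: P[k] shifts by exactly -8
Delta array: [0, 0, 0, 0, 0, 0, 0, -8]

Answer: [0, 0, 0, 0, 0, 0, 0, -8]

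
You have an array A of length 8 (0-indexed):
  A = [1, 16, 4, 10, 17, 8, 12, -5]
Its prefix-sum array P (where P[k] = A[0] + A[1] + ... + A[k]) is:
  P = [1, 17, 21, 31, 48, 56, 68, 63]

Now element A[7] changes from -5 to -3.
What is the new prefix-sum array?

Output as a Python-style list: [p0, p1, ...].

Change: A[7] -5 -> -3, delta = 2
P[k] for k < 7: unchanged (A[7] not included)
P[k] for k >= 7: shift by delta = 2
  P[0] = 1 + 0 = 1
  P[1] = 17 + 0 = 17
  P[2] = 21 + 0 = 21
  P[3] = 31 + 0 = 31
  P[4] = 48 + 0 = 48
  P[5] = 56 + 0 = 56
  P[6] = 68 + 0 = 68
  P[7] = 63 + 2 = 65

Answer: [1, 17, 21, 31, 48, 56, 68, 65]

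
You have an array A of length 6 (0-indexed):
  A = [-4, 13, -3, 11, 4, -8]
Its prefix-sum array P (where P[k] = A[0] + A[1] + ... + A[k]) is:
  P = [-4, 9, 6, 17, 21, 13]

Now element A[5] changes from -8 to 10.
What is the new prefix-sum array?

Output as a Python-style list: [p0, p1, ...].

Answer: [-4, 9, 6, 17, 21, 31]

Derivation:
Change: A[5] -8 -> 10, delta = 18
P[k] for k < 5: unchanged (A[5] not included)
P[k] for k >= 5: shift by delta = 18
  P[0] = -4 + 0 = -4
  P[1] = 9 + 0 = 9
  P[2] = 6 + 0 = 6
  P[3] = 17 + 0 = 17
  P[4] = 21 + 0 = 21
  P[5] = 13 + 18 = 31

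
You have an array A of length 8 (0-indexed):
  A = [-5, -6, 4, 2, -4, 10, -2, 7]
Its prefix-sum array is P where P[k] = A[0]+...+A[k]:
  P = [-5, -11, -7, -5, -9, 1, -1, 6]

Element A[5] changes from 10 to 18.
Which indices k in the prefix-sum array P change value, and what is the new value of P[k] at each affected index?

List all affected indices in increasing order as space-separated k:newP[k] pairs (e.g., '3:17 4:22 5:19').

Answer: 5:9 6:7 7:14

Derivation:
P[k] = A[0] + ... + A[k]
P[k] includes A[5] iff k >= 5
Affected indices: 5, 6, ..., 7; delta = 8
  P[5]: 1 + 8 = 9
  P[6]: -1 + 8 = 7
  P[7]: 6 + 8 = 14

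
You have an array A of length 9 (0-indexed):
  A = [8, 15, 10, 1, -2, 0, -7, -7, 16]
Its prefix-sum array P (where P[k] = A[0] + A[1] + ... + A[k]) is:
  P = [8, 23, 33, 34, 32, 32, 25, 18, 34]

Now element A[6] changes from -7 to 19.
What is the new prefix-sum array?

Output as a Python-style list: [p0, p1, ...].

Change: A[6] -7 -> 19, delta = 26
P[k] for k < 6: unchanged (A[6] not included)
P[k] for k >= 6: shift by delta = 26
  P[0] = 8 + 0 = 8
  P[1] = 23 + 0 = 23
  P[2] = 33 + 0 = 33
  P[3] = 34 + 0 = 34
  P[4] = 32 + 0 = 32
  P[5] = 32 + 0 = 32
  P[6] = 25 + 26 = 51
  P[7] = 18 + 26 = 44
  P[8] = 34 + 26 = 60

Answer: [8, 23, 33, 34, 32, 32, 51, 44, 60]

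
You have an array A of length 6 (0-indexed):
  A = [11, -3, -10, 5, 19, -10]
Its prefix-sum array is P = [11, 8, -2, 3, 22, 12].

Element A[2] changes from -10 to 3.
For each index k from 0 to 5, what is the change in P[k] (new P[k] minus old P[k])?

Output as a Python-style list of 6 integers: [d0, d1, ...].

Answer: [0, 0, 13, 13, 13, 13]

Derivation:
Element change: A[2] -10 -> 3, delta = 13
For k < 2: P[k] unchanged, delta_P[k] = 0
For k >= 2: P[k] shifts by exactly 13
Delta array: [0, 0, 13, 13, 13, 13]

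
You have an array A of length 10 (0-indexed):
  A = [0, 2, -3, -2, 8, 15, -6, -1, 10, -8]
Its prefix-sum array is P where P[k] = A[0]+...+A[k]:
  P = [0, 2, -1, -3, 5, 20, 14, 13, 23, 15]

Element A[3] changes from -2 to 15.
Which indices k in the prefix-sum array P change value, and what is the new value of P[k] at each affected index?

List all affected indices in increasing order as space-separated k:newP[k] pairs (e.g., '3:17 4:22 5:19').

P[k] = A[0] + ... + A[k]
P[k] includes A[3] iff k >= 3
Affected indices: 3, 4, ..., 9; delta = 17
  P[3]: -3 + 17 = 14
  P[4]: 5 + 17 = 22
  P[5]: 20 + 17 = 37
  P[6]: 14 + 17 = 31
  P[7]: 13 + 17 = 30
  P[8]: 23 + 17 = 40
  P[9]: 15 + 17 = 32

Answer: 3:14 4:22 5:37 6:31 7:30 8:40 9:32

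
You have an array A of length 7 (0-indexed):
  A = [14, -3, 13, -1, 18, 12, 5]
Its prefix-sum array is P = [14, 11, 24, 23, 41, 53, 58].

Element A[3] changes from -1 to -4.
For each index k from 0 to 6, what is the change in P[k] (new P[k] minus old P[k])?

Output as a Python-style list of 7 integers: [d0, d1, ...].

Element change: A[3] -1 -> -4, delta = -3
For k < 3: P[k] unchanged, delta_P[k] = 0
For k >= 3: P[k] shifts by exactly -3
Delta array: [0, 0, 0, -3, -3, -3, -3]

Answer: [0, 0, 0, -3, -3, -3, -3]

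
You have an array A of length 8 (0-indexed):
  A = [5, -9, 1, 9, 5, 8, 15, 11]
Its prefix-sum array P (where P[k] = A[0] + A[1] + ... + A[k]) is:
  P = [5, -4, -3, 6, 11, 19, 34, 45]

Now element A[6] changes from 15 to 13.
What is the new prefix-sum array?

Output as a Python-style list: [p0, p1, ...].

Answer: [5, -4, -3, 6, 11, 19, 32, 43]

Derivation:
Change: A[6] 15 -> 13, delta = -2
P[k] for k < 6: unchanged (A[6] not included)
P[k] for k >= 6: shift by delta = -2
  P[0] = 5 + 0 = 5
  P[1] = -4 + 0 = -4
  P[2] = -3 + 0 = -3
  P[3] = 6 + 0 = 6
  P[4] = 11 + 0 = 11
  P[5] = 19 + 0 = 19
  P[6] = 34 + -2 = 32
  P[7] = 45 + -2 = 43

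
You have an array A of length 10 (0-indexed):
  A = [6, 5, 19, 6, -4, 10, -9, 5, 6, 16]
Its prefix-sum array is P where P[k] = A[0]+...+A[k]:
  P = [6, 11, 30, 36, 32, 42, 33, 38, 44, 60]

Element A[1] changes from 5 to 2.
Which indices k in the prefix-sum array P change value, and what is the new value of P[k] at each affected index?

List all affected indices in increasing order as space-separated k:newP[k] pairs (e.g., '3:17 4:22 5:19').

Answer: 1:8 2:27 3:33 4:29 5:39 6:30 7:35 8:41 9:57

Derivation:
P[k] = A[0] + ... + A[k]
P[k] includes A[1] iff k >= 1
Affected indices: 1, 2, ..., 9; delta = -3
  P[1]: 11 + -3 = 8
  P[2]: 30 + -3 = 27
  P[3]: 36 + -3 = 33
  P[4]: 32 + -3 = 29
  P[5]: 42 + -3 = 39
  P[6]: 33 + -3 = 30
  P[7]: 38 + -3 = 35
  P[8]: 44 + -3 = 41
  P[9]: 60 + -3 = 57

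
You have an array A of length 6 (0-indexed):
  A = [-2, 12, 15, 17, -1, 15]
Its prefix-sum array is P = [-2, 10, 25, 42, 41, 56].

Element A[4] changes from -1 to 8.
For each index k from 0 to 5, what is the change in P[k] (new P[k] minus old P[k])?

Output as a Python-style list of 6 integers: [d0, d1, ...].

Element change: A[4] -1 -> 8, delta = 9
For k < 4: P[k] unchanged, delta_P[k] = 0
For k >= 4: P[k] shifts by exactly 9
Delta array: [0, 0, 0, 0, 9, 9]

Answer: [0, 0, 0, 0, 9, 9]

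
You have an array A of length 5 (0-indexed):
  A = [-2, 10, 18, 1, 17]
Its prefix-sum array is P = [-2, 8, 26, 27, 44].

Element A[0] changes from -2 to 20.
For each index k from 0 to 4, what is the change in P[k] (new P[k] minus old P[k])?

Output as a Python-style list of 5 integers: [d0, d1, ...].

Answer: [22, 22, 22, 22, 22]

Derivation:
Element change: A[0] -2 -> 20, delta = 22
For k < 0: P[k] unchanged, delta_P[k] = 0
For k >= 0: P[k] shifts by exactly 22
Delta array: [22, 22, 22, 22, 22]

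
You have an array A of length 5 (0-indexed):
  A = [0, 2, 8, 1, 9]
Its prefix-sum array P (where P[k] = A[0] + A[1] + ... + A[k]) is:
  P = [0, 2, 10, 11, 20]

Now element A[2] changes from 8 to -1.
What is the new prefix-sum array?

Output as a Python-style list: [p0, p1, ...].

Answer: [0, 2, 1, 2, 11]

Derivation:
Change: A[2] 8 -> -1, delta = -9
P[k] for k < 2: unchanged (A[2] not included)
P[k] for k >= 2: shift by delta = -9
  P[0] = 0 + 0 = 0
  P[1] = 2 + 0 = 2
  P[2] = 10 + -9 = 1
  P[3] = 11 + -9 = 2
  P[4] = 20 + -9 = 11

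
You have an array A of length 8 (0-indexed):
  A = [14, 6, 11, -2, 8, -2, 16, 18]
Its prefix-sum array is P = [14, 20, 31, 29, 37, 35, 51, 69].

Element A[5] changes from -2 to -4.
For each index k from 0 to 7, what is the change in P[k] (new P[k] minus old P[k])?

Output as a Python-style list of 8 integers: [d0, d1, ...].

Answer: [0, 0, 0, 0, 0, -2, -2, -2]

Derivation:
Element change: A[5] -2 -> -4, delta = -2
For k < 5: P[k] unchanged, delta_P[k] = 0
For k >= 5: P[k] shifts by exactly -2
Delta array: [0, 0, 0, 0, 0, -2, -2, -2]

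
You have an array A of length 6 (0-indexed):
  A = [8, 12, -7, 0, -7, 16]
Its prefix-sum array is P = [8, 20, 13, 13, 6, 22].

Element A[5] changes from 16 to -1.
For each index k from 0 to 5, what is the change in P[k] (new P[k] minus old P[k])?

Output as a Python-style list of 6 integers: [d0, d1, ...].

Answer: [0, 0, 0, 0, 0, -17]

Derivation:
Element change: A[5] 16 -> -1, delta = -17
For k < 5: P[k] unchanged, delta_P[k] = 0
For k >= 5: P[k] shifts by exactly -17
Delta array: [0, 0, 0, 0, 0, -17]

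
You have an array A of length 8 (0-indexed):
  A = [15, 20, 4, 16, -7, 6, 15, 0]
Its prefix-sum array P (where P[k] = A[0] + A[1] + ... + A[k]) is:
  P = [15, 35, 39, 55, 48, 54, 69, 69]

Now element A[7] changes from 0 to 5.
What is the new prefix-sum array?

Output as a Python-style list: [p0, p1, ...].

Answer: [15, 35, 39, 55, 48, 54, 69, 74]

Derivation:
Change: A[7] 0 -> 5, delta = 5
P[k] for k < 7: unchanged (A[7] not included)
P[k] for k >= 7: shift by delta = 5
  P[0] = 15 + 0 = 15
  P[1] = 35 + 0 = 35
  P[2] = 39 + 0 = 39
  P[3] = 55 + 0 = 55
  P[4] = 48 + 0 = 48
  P[5] = 54 + 0 = 54
  P[6] = 69 + 0 = 69
  P[7] = 69 + 5 = 74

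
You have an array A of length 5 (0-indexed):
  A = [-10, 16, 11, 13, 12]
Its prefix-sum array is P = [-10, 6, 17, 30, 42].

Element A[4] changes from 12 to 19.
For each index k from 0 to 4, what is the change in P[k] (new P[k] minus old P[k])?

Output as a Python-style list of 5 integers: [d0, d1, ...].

Element change: A[4] 12 -> 19, delta = 7
For k < 4: P[k] unchanged, delta_P[k] = 0
For k >= 4: P[k] shifts by exactly 7
Delta array: [0, 0, 0, 0, 7]

Answer: [0, 0, 0, 0, 7]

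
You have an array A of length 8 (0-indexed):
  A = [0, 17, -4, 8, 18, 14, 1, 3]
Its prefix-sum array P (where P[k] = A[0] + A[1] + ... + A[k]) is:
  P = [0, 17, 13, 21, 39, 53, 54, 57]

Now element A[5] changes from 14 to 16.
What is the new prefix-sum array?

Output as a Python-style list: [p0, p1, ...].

Answer: [0, 17, 13, 21, 39, 55, 56, 59]

Derivation:
Change: A[5] 14 -> 16, delta = 2
P[k] for k < 5: unchanged (A[5] not included)
P[k] for k >= 5: shift by delta = 2
  P[0] = 0 + 0 = 0
  P[1] = 17 + 0 = 17
  P[2] = 13 + 0 = 13
  P[3] = 21 + 0 = 21
  P[4] = 39 + 0 = 39
  P[5] = 53 + 2 = 55
  P[6] = 54 + 2 = 56
  P[7] = 57 + 2 = 59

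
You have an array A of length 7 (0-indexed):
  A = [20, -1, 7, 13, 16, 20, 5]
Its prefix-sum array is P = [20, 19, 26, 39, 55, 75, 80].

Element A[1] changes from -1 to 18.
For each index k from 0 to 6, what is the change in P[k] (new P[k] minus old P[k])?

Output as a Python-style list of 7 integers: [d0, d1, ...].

Element change: A[1] -1 -> 18, delta = 19
For k < 1: P[k] unchanged, delta_P[k] = 0
For k >= 1: P[k] shifts by exactly 19
Delta array: [0, 19, 19, 19, 19, 19, 19]

Answer: [0, 19, 19, 19, 19, 19, 19]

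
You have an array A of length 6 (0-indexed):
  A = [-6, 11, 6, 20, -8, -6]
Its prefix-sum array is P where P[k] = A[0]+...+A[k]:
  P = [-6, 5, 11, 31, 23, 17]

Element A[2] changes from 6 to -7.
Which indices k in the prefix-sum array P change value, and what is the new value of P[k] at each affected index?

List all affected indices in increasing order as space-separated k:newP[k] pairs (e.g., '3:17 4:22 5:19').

P[k] = A[0] + ... + A[k]
P[k] includes A[2] iff k >= 2
Affected indices: 2, 3, ..., 5; delta = -13
  P[2]: 11 + -13 = -2
  P[3]: 31 + -13 = 18
  P[4]: 23 + -13 = 10
  P[5]: 17 + -13 = 4

Answer: 2:-2 3:18 4:10 5:4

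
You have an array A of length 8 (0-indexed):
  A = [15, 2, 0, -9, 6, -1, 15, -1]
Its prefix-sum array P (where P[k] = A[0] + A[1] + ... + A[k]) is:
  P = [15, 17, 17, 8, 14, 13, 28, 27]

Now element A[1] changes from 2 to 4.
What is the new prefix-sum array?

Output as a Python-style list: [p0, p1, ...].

Answer: [15, 19, 19, 10, 16, 15, 30, 29]

Derivation:
Change: A[1] 2 -> 4, delta = 2
P[k] for k < 1: unchanged (A[1] not included)
P[k] for k >= 1: shift by delta = 2
  P[0] = 15 + 0 = 15
  P[1] = 17 + 2 = 19
  P[2] = 17 + 2 = 19
  P[3] = 8 + 2 = 10
  P[4] = 14 + 2 = 16
  P[5] = 13 + 2 = 15
  P[6] = 28 + 2 = 30
  P[7] = 27 + 2 = 29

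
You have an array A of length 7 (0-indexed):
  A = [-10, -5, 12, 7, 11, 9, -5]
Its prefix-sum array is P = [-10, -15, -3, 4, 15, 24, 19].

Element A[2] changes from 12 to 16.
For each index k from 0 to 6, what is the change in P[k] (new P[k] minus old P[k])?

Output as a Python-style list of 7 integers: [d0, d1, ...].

Answer: [0, 0, 4, 4, 4, 4, 4]

Derivation:
Element change: A[2] 12 -> 16, delta = 4
For k < 2: P[k] unchanged, delta_P[k] = 0
For k >= 2: P[k] shifts by exactly 4
Delta array: [0, 0, 4, 4, 4, 4, 4]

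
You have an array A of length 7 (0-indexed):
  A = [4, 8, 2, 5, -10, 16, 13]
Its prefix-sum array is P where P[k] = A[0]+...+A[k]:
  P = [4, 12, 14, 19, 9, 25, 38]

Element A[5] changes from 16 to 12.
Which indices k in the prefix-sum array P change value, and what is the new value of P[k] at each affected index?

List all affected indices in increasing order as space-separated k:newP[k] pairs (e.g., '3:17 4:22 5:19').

P[k] = A[0] + ... + A[k]
P[k] includes A[5] iff k >= 5
Affected indices: 5, 6, ..., 6; delta = -4
  P[5]: 25 + -4 = 21
  P[6]: 38 + -4 = 34

Answer: 5:21 6:34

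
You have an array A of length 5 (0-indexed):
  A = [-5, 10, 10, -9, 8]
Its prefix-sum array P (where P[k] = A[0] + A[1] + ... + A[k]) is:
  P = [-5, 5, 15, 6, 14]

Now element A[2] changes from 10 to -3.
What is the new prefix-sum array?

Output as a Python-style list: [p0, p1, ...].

Change: A[2] 10 -> -3, delta = -13
P[k] for k < 2: unchanged (A[2] not included)
P[k] for k >= 2: shift by delta = -13
  P[0] = -5 + 0 = -5
  P[1] = 5 + 0 = 5
  P[2] = 15 + -13 = 2
  P[3] = 6 + -13 = -7
  P[4] = 14 + -13 = 1

Answer: [-5, 5, 2, -7, 1]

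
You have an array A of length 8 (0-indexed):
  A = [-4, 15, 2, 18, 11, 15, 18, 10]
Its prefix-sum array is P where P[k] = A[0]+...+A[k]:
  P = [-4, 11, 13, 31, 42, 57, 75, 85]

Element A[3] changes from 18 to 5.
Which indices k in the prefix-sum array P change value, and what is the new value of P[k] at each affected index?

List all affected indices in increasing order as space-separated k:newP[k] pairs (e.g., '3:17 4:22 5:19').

P[k] = A[0] + ... + A[k]
P[k] includes A[3] iff k >= 3
Affected indices: 3, 4, ..., 7; delta = -13
  P[3]: 31 + -13 = 18
  P[4]: 42 + -13 = 29
  P[5]: 57 + -13 = 44
  P[6]: 75 + -13 = 62
  P[7]: 85 + -13 = 72

Answer: 3:18 4:29 5:44 6:62 7:72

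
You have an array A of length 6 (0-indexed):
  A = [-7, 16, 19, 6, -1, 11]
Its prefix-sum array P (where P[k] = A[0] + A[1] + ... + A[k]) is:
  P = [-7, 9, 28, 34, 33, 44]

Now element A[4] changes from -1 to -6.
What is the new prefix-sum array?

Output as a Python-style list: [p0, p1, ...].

Change: A[4] -1 -> -6, delta = -5
P[k] for k < 4: unchanged (A[4] not included)
P[k] for k >= 4: shift by delta = -5
  P[0] = -7 + 0 = -7
  P[1] = 9 + 0 = 9
  P[2] = 28 + 0 = 28
  P[3] = 34 + 0 = 34
  P[4] = 33 + -5 = 28
  P[5] = 44 + -5 = 39

Answer: [-7, 9, 28, 34, 28, 39]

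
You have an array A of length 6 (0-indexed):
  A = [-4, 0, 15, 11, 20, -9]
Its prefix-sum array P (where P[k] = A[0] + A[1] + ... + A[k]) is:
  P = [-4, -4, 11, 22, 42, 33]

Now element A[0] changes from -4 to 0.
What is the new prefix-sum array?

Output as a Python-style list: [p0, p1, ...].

Answer: [0, 0, 15, 26, 46, 37]

Derivation:
Change: A[0] -4 -> 0, delta = 4
P[k] for k < 0: unchanged (A[0] not included)
P[k] for k >= 0: shift by delta = 4
  P[0] = -4 + 4 = 0
  P[1] = -4 + 4 = 0
  P[2] = 11 + 4 = 15
  P[3] = 22 + 4 = 26
  P[4] = 42 + 4 = 46
  P[5] = 33 + 4 = 37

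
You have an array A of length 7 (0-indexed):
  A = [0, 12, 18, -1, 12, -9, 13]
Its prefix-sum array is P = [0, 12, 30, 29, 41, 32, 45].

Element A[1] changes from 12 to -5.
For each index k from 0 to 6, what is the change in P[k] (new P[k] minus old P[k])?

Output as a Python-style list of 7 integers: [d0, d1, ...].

Answer: [0, -17, -17, -17, -17, -17, -17]

Derivation:
Element change: A[1] 12 -> -5, delta = -17
For k < 1: P[k] unchanged, delta_P[k] = 0
For k >= 1: P[k] shifts by exactly -17
Delta array: [0, -17, -17, -17, -17, -17, -17]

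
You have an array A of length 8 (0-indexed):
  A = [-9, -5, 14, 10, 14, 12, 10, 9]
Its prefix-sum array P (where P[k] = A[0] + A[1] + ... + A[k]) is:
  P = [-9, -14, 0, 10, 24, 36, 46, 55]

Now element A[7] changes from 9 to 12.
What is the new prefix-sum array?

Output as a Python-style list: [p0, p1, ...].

Change: A[7] 9 -> 12, delta = 3
P[k] for k < 7: unchanged (A[7] not included)
P[k] for k >= 7: shift by delta = 3
  P[0] = -9 + 0 = -9
  P[1] = -14 + 0 = -14
  P[2] = 0 + 0 = 0
  P[3] = 10 + 0 = 10
  P[4] = 24 + 0 = 24
  P[5] = 36 + 0 = 36
  P[6] = 46 + 0 = 46
  P[7] = 55 + 3 = 58

Answer: [-9, -14, 0, 10, 24, 36, 46, 58]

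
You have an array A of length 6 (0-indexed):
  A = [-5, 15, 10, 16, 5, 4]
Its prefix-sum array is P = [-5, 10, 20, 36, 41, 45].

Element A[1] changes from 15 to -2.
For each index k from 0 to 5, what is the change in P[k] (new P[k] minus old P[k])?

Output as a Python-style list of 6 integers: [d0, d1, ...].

Element change: A[1] 15 -> -2, delta = -17
For k < 1: P[k] unchanged, delta_P[k] = 0
For k >= 1: P[k] shifts by exactly -17
Delta array: [0, -17, -17, -17, -17, -17]

Answer: [0, -17, -17, -17, -17, -17]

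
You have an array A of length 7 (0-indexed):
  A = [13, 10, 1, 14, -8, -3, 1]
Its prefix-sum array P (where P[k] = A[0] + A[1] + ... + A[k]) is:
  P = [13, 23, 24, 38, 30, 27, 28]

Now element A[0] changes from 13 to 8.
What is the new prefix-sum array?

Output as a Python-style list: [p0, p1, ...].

Change: A[0] 13 -> 8, delta = -5
P[k] for k < 0: unchanged (A[0] not included)
P[k] for k >= 0: shift by delta = -5
  P[0] = 13 + -5 = 8
  P[1] = 23 + -5 = 18
  P[2] = 24 + -5 = 19
  P[3] = 38 + -5 = 33
  P[4] = 30 + -5 = 25
  P[5] = 27 + -5 = 22
  P[6] = 28 + -5 = 23

Answer: [8, 18, 19, 33, 25, 22, 23]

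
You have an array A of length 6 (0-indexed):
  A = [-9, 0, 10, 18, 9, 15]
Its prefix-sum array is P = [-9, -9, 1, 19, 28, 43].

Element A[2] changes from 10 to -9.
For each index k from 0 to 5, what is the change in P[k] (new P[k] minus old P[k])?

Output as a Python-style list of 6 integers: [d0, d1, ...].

Answer: [0, 0, -19, -19, -19, -19]

Derivation:
Element change: A[2] 10 -> -9, delta = -19
For k < 2: P[k] unchanged, delta_P[k] = 0
For k >= 2: P[k] shifts by exactly -19
Delta array: [0, 0, -19, -19, -19, -19]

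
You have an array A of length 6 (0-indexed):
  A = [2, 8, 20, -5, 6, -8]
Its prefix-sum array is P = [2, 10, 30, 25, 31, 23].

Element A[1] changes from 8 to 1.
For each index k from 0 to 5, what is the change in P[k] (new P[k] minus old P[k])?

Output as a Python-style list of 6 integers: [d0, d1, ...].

Element change: A[1] 8 -> 1, delta = -7
For k < 1: P[k] unchanged, delta_P[k] = 0
For k >= 1: P[k] shifts by exactly -7
Delta array: [0, -7, -7, -7, -7, -7]

Answer: [0, -7, -7, -7, -7, -7]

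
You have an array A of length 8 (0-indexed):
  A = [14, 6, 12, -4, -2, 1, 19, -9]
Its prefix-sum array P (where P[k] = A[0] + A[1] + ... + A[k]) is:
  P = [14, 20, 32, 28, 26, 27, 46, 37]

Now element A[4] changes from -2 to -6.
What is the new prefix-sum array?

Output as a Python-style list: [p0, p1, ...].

Answer: [14, 20, 32, 28, 22, 23, 42, 33]

Derivation:
Change: A[4] -2 -> -6, delta = -4
P[k] for k < 4: unchanged (A[4] not included)
P[k] for k >= 4: shift by delta = -4
  P[0] = 14 + 0 = 14
  P[1] = 20 + 0 = 20
  P[2] = 32 + 0 = 32
  P[3] = 28 + 0 = 28
  P[4] = 26 + -4 = 22
  P[5] = 27 + -4 = 23
  P[6] = 46 + -4 = 42
  P[7] = 37 + -4 = 33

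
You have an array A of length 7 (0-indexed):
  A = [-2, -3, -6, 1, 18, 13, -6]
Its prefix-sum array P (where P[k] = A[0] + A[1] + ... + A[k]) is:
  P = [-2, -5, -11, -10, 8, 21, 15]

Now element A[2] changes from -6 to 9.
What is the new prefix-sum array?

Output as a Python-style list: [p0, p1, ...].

Change: A[2] -6 -> 9, delta = 15
P[k] for k < 2: unchanged (A[2] not included)
P[k] for k >= 2: shift by delta = 15
  P[0] = -2 + 0 = -2
  P[1] = -5 + 0 = -5
  P[2] = -11 + 15 = 4
  P[3] = -10 + 15 = 5
  P[4] = 8 + 15 = 23
  P[5] = 21 + 15 = 36
  P[6] = 15 + 15 = 30

Answer: [-2, -5, 4, 5, 23, 36, 30]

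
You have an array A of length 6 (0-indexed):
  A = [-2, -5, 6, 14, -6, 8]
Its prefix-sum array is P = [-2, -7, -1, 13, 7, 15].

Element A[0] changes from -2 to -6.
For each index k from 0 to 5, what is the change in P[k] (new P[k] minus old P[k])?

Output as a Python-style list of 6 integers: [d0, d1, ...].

Element change: A[0] -2 -> -6, delta = -4
For k < 0: P[k] unchanged, delta_P[k] = 0
For k >= 0: P[k] shifts by exactly -4
Delta array: [-4, -4, -4, -4, -4, -4]

Answer: [-4, -4, -4, -4, -4, -4]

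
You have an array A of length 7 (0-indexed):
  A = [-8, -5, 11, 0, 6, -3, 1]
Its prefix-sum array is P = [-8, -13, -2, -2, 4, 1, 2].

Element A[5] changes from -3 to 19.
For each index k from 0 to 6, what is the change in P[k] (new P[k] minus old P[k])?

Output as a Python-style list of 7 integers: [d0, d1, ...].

Element change: A[5] -3 -> 19, delta = 22
For k < 5: P[k] unchanged, delta_P[k] = 0
For k >= 5: P[k] shifts by exactly 22
Delta array: [0, 0, 0, 0, 0, 22, 22]

Answer: [0, 0, 0, 0, 0, 22, 22]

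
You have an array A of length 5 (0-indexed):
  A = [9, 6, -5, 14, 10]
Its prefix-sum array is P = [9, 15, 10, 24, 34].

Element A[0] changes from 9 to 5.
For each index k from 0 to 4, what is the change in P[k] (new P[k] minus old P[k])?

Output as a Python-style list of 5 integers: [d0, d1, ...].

Answer: [-4, -4, -4, -4, -4]

Derivation:
Element change: A[0] 9 -> 5, delta = -4
For k < 0: P[k] unchanged, delta_P[k] = 0
For k >= 0: P[k] shifts by exactly -4
Delta array: [-4, -4, -4, -4, -4]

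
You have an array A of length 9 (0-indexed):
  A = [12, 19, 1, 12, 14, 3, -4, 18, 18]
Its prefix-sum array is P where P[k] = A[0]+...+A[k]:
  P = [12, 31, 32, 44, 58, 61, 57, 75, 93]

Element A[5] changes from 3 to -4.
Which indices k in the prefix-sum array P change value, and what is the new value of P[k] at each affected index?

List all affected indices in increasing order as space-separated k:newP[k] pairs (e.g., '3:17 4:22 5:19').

P[k] = A[0] + ... + A[k]
P[k] includes A[5] iff k >= 5
Affected indices: 5, 6, ..., 8; delta = -7
  P[5]: 61 + -7 = 54
  P[6]: 57 + -7 = 50
  P[7]: 75 + -7 = 68
  P[8]: 93 + -7 = 86

Answer: 5:54 6:50 7:68 8:86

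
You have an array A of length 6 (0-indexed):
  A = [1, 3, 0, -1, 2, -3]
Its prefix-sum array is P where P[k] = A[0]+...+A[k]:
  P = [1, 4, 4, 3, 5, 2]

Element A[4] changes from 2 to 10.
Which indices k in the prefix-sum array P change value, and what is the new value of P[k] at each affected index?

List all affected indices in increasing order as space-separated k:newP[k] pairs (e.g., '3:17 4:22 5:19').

P[k] = A[0] + ... + A[k]
P[k] includes A[4] iff k >= 4
Affected indices: 4, 5, ..., 5; delta = 8
  P[4]: 5 + 8 = 13
  P[5]: 2 + 8 = 10

Answer: 4:13 5:10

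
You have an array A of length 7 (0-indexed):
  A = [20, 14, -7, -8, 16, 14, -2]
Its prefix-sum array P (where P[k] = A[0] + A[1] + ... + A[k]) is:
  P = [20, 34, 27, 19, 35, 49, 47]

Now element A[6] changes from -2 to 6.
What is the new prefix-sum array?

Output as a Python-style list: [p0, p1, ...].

Change: A[6] -2 -> 6, delta = 8
P[k] for k < 6: unchanged (A[6] not included)
P[k] for k >= 6: shift by delta = 8
  P[0] = 20 + 0 = 20
  P[1] = 34 + 0 = 34
  P[2] = 27 + 0 = 27
  P[3] = 19 + 0 = 19
  P[4] = 35 + 0 = 35
  P[5] = 49 + 0 = 49
  P[6] = 47 + 8 = 55

Answer: [20, 34, 27, 19, 35, 49, 55]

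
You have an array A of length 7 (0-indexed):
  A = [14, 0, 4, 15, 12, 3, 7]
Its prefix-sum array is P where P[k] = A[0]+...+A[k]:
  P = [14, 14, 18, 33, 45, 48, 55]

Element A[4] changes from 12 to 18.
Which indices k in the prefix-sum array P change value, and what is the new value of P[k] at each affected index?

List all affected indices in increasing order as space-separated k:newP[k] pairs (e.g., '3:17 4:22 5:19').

P[k] = A[0] + ... + A[k]
P[k] includes A[4] iff k >= 4
Affected indices: 4, 5, ..., 6; delta = 6
  P[4]: 45 + 6 = 51
  P[5]: 48 + 6 = 54
  P[6]: 55 + 6 = 61

Answer: 4:51 5:54 6:61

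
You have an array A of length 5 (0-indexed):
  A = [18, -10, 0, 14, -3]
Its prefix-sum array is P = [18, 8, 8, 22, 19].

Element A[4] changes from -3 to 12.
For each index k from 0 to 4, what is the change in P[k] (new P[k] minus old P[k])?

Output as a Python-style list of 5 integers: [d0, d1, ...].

Answer: [0, 0, 0, 0, 15]

Derivation:
Element change: A[4] -3 -> 12, delta = 15
For k < 4: P[k] unchanged, delta_P[k] = 0
For k >= 4: P[k] shifts by exactly 15
Delta array: [0, 0, 0, 0, 15]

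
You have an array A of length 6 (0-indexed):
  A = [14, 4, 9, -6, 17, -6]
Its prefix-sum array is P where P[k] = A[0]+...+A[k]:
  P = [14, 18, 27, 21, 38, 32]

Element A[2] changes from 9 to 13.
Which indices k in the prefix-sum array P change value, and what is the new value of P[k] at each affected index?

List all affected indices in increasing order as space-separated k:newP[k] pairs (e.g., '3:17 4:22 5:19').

Answer: 2:31 3:25 4:42 5:36

Derivation:
P[k] = A[0] + ... + A[k]
P[k] includes A[2] iff k >= 2
Affected indices: 2, 3, ..., 5; delta = 4
  P[2]: 27 + 4 = 31
  P[3]: 21 + 4 = 25
  P[4]: 38 + 4 = 42
  P[5]: 32 + 4 = 36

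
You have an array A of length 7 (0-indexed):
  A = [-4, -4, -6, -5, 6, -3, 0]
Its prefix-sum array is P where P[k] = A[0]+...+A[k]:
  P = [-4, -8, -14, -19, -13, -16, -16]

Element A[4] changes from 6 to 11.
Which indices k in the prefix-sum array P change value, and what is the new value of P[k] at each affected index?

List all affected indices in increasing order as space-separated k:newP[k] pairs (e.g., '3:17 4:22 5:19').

Answer: 4:-8 5:-11 6:-11

Derivation:
P[k] = A[0] + ... + A[k]
P[k] includes A[4] iff k >= 4
Affected indices: 4, 5, ..., 6; delta = 5
  P[4]: -13 + 5 = -8
  P[5]: -16 + 5 = -11
  P[6]: -16 + 5 = -11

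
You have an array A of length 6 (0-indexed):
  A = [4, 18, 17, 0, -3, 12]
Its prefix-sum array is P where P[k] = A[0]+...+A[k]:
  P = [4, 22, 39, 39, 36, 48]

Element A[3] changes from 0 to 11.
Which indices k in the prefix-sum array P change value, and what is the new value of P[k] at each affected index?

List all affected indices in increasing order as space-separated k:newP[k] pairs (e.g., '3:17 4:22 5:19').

P[k] = A[0] + ... + A[k]
P[k] includes A[3] iff k >= 3
Affected indices: 3, 4, ..., 5; delta = 11
  P[3]: 39 + 11 = 50
  P[4]: 36 + 11 = 47
  P[5]: 48 + 11 = 59

Answer: 3:50 4:47 5:59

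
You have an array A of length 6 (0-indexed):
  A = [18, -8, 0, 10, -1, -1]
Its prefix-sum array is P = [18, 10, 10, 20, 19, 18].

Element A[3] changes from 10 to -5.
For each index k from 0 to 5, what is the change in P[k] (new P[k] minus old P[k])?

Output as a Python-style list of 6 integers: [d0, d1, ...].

Answer: [0, 0, 0, -15, -15, -15]

Derivation:
Element change: A[3] 10 -> -5, delta = -15
For k < 3: P[k] unchanged, delta_P[k] = 0
For k >= 3: P[k] shifts by exactly -15
Delta array: [0, 0, 0, -15, -15, -15]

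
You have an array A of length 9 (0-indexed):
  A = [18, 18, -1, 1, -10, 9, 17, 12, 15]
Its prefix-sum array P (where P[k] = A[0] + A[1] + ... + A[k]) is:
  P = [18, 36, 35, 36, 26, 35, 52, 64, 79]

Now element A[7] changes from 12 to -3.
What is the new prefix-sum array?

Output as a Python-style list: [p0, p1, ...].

Answer: [18, 36, 35, 36, 26, 35, 52, 49, 64]

Derivation:
Change: A[7] 12 -> -3, delta = -15
P[k] for k < 7: unchanged (A[7] not included)
P[k] for k >= 7: shift by delta = -15
  P[0] = 18 + 0 = 18
  P[1] = 36 + 0 = 36
  P[2] = 35 + 0 = 35
  P[3] = 36 + 0 = 36
  P[4] = 26 + 0 = 26
  P[5] = 35 + 0 = 35
  P[6] = 52 + 0 = 52
  P[7] = 64 + -15 = 49
  P[8] = 79 + -15 = 64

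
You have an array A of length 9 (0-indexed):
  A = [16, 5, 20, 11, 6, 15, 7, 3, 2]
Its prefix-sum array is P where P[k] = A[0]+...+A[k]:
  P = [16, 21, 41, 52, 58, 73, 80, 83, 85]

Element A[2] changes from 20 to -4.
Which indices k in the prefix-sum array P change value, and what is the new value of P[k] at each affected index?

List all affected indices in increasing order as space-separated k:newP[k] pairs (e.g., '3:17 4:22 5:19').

P[k] = A[0] + ... + A[k]
P[k] includes A[2] iff k >= 2
Affected indices: 2, 3, ..., 8; delta = -24
  P[2]: 41 + -24 = 17
  P[3]: 52 + -24 = 28
  P[4]: 58 + -24 = 34
  P[5]: 73 + -24 = 49
  P[6]: 80 + -24 = 56
  P[7]: 83 + -24 = 59
  P[8]: 85 + -24 = 61

Answer: 2:17 3:28 4:34 5:49 6:56 7:59 8:61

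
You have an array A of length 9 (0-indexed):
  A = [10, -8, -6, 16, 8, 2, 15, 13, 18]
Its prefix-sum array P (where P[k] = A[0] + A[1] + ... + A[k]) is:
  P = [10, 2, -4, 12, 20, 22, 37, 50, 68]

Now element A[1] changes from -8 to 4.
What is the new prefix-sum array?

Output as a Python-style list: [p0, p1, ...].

Change: A[1] -8 -> 4, delta = 12
P[k] for k < 1: unchanged (A[1] not included)
P[k] for k >= 1: shift by delta = 12
  P[0] = 10 + 0 = 10
  P[1] = 2 + 12 = 14
  P[2] = -4 + 12 = 8
  P[3] = 12 + 12 = 24
  P[4] = 20 + 12 = 32
  P[5] = 22 + 12 = 34
  P[6] = 37 + 12 = 49
  P[7] = 50 + 12 = 62
  P[8] = 68 + 12 = 80

Answer: [10, 14, 8, 24, 32, 34, 49, 62, 80]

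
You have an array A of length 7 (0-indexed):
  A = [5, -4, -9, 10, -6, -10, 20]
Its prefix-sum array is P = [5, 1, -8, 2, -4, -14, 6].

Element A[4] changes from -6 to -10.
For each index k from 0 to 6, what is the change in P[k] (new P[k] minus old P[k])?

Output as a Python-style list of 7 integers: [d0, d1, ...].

Element change: A[4] -6 -> -10, delta = -4
For k < 4: P[k] unchanged, delta_P[k] = 0
For k >= 4: P[k] shifts by exactly -4
Delta array: [0, 0, 0, 0, -4, -4, -4]

Answer: [0, 0, 0, 0, -4, -4, -4]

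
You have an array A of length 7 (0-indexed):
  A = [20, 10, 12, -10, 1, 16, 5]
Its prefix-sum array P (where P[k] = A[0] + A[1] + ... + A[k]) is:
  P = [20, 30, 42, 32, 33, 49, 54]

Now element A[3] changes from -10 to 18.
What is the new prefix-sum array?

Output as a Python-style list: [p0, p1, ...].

Change: A[3] -10 -> 18, delta = 28
P[k] for k < 3: unchanged (A[3] not included)
P[k] for k >= 3: shift by delta = 28
  P[0] = 20 + 0 = 20
  P[1] = 30 + 0 = 30
  P[2] = 42 + 0 = 42
  P[3] = 32 + 28 = 60
  P[4] = 33 + 28 = 61
  P[5] = 49 + 28 = 77
  P[6] = 54 + 28 = 82

Answer: [20, 30, 42, 60, 61, 77, 82]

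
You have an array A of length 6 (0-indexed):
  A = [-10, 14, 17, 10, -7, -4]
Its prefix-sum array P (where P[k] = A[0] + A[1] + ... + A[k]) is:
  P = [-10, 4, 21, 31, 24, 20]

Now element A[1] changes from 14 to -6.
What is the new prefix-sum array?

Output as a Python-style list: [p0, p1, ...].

Answer: [-10, -16, 1, 11, 4, 0]

Derivation:
Change: A[1] 14 -> -6, delta = -20
P[k] for k < 1: unchanged (A[1] not included)
P[k] for k >= 1: shift by delta = -20
  P[0] = -10 + 0 = -10
  P[1] = 4 + -20 = -16
  P[2] = 21 + -20 = 1
  P[3] = 31 + -20 = 11
  P[4] = 24 + -20 = 4
  P[5] = 20 + -20 = 0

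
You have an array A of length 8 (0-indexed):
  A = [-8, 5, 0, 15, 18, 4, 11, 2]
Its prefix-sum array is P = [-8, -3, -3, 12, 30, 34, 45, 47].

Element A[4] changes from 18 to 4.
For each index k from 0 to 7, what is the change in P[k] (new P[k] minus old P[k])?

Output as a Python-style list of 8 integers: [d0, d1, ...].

Element change: A[4] 18 -> 4, delta = -14
For k < 4: P[k] unchanged, delta_P[k] = 0
For k >= 4: P[k] shifts by exactly -14
Delta array: [0, 0, 0, 0, -14, -14, -14, -14]

Answer: [0, 0, 0, 0, -14, -14, -14, -14]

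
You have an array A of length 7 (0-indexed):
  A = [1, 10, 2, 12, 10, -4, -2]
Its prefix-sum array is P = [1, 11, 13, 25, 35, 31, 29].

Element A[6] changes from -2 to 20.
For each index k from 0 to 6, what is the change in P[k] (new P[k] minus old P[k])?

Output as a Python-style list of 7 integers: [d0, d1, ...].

Element change: A[6] -2 -> 20, delta = 22
For k < 6: P[k] unchanged, delta_P[k] = 0
For k >= 6: P[k] shifts by exactly 22
Delta array: [0, 0, 0, 0, 0, 0, 22]

Answer: [0, 0, 0, 0, 0, 0, 22]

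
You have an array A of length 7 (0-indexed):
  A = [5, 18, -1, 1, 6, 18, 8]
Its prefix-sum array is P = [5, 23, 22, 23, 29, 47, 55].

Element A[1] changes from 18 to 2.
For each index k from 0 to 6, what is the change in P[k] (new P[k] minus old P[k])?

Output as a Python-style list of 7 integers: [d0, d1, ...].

Element change: A[1] 18 -> 2, delta = -16
For k < 1: P[k] unchanged, delta_P[k] = 0
For k >= 1: P[k] shifts by exactly -16
Delta array: [0, -16, -16, -16, -16, -16, -16]

Answer: [0, -16, -16, -16, -16, -16, -16]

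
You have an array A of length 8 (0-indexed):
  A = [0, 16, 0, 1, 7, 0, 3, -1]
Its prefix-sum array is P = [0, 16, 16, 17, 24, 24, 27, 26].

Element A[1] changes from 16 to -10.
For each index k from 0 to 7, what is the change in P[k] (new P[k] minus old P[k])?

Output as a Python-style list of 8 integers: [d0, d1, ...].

Element change: A[1] 16 -> -10, delta = -26
For k < 1: P[k] unchanged, delta_P[k] = 0
For k >= 1: P[k] shifts by exactly -26
Delta array: [0, -26, -26, -26, -26, -26, -26, -26]

Answer: [0, -26, -26, -26, -26, -26, -26, -26]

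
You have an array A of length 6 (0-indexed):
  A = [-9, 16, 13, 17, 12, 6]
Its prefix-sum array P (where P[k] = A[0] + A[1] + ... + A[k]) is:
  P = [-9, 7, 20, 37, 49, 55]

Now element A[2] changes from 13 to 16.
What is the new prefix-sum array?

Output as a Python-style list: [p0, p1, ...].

Change: A[2] 13 -> 16, delta = 3
P[k] for k < 2: unchanged (A[2] not included)
P[k] for k >= 2: shift by delta = 3
  P[0] = -9 + 0 = -9
  P[1] = 7 + 0 = 7
  P[2] = 20 + 3 = 23
  P[3] = 37 + 3 = 40
  P[4] = 49 + 3 = 52
  P[5] = 55 + 3 = 58

Answer: [-9, 7, 23, 40, 52, 58]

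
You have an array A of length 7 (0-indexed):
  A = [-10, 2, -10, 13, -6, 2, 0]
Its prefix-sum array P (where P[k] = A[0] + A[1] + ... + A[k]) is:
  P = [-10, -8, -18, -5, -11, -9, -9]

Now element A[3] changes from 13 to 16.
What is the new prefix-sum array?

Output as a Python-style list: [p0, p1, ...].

Change: A[3] 13 -> 16, delta = 3
P[k] for k < 3: unchanged (A[3] not included)
P[k] for k >= 3: shift by delta = 3
  P[0] = -10 + 0 = -10
  P[1] = -8 + 0 = -8
  P[2] = -18 + 0 = -18
  P[3] = -5 + 3 = -2
  P[4] = -11 + 3 = -8
  P[5] = -9 + 3 = -6
  P[6] = -9 + 3 = -6

Answer: [-10, -8, -18, -2, -8, -6, -6]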